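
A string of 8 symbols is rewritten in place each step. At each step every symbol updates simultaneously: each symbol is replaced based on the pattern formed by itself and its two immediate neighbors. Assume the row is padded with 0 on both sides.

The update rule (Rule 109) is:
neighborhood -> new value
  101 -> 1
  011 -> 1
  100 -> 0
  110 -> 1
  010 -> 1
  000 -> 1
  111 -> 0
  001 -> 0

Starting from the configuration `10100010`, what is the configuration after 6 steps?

10000010

11101010
10111110
11100010
10101010
11111110
10000010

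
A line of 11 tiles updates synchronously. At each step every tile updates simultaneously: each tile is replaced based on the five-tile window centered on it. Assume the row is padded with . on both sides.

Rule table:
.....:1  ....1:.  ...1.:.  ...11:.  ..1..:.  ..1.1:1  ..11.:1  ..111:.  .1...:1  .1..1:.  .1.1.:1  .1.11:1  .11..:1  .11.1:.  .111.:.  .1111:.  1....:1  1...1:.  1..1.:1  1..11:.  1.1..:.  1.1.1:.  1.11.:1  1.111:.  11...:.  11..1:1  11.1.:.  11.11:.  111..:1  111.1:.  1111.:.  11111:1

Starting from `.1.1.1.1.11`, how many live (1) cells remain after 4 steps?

5

.11.1.1.111
.1...1.1..1
..1..11..1.
.....1111.1
count of 1: 5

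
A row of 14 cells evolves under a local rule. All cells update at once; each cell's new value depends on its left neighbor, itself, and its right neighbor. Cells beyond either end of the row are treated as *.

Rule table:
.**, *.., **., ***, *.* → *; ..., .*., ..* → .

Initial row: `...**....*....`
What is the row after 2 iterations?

*..***....*...
**.****....*..

**.****....*..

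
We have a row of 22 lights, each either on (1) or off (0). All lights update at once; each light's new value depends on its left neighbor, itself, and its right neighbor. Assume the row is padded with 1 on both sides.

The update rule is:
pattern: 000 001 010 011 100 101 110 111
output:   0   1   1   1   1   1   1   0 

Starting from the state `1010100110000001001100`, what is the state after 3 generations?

1111111111000011111111
0000000001100110000000
1000000011111111000001

1000000011111111000001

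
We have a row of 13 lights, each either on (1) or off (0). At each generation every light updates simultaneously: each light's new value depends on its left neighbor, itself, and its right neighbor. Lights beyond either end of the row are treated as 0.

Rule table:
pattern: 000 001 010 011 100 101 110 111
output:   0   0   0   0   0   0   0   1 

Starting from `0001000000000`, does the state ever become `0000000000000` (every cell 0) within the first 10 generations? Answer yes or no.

yes

generation 1: 0000000000000
all cells are 0 at generation 1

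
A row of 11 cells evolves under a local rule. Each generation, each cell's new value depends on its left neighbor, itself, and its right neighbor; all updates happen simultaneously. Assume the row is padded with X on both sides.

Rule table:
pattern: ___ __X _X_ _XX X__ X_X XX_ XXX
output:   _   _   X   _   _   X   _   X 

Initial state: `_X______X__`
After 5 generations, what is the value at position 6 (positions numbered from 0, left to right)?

generation 1: XX______X__
generation 2: X_______X__
generation 3: ________X__
generation 4: ________X__  (fixed point — unchanged through generation 5)
position 6 holds _

_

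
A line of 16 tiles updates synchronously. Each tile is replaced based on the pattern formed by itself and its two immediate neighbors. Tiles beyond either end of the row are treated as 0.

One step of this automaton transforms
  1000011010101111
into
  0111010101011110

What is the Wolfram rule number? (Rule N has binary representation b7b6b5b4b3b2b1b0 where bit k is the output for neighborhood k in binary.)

185

position 13: 111 → 1  (bit 7 = 1)
position 6: 110 → 0  (bit 6 = 0)
position 7: 101 → 1  (bit 5 = 1)
position 1: 100 → 1  (bit 4 = 1)
position 5: 011 → 1  (bit 3 = 1)
position 0: 010 → 0  (bit 2 = 0)
position 4: 001 → 0  (bit 1 = 0)
position 2: 000 → 1  (bit 0 = 1)
bits b7..b0 = 10111001 = 185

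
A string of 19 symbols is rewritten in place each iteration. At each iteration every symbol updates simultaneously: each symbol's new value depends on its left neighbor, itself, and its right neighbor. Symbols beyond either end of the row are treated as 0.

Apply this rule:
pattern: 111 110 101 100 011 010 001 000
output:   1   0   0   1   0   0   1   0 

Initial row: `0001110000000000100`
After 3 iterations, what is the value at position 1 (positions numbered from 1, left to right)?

1

0010101000000001010
0100000100000010001
1010001010000101010
position 1 holds 1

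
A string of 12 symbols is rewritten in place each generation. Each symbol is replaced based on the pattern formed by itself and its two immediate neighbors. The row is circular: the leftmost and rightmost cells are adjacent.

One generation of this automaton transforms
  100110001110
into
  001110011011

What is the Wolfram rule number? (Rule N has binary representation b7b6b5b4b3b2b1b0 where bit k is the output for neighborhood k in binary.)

position 9: 111 → 0  (bit 7 = 0)
position 4: 110 → 1  (bit 6 = 1)
position 11: 101 → 1  (bit 5 = 1)
position 1: 100 → 0  (bit 4 = 0)
position 3: 011 → 1  (bit 3 = 1)
position 0: 010 → 0  (bit 2 = 0)
position 2: 001 → 1  (bit 1 = 1)
position 6: 000 → 0  (bit 0 = 0)
bits b7..b0 = 01101010 = 106

106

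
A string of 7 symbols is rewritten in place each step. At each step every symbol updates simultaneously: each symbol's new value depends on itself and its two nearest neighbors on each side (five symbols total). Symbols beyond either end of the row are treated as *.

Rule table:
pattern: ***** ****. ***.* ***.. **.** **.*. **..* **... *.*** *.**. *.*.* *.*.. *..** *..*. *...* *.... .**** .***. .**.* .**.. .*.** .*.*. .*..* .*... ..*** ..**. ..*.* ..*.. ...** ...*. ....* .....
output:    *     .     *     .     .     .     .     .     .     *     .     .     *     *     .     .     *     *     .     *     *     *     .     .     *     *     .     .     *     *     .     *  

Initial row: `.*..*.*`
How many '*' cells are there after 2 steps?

...*.*.
..*.*.*
count of *: 3

3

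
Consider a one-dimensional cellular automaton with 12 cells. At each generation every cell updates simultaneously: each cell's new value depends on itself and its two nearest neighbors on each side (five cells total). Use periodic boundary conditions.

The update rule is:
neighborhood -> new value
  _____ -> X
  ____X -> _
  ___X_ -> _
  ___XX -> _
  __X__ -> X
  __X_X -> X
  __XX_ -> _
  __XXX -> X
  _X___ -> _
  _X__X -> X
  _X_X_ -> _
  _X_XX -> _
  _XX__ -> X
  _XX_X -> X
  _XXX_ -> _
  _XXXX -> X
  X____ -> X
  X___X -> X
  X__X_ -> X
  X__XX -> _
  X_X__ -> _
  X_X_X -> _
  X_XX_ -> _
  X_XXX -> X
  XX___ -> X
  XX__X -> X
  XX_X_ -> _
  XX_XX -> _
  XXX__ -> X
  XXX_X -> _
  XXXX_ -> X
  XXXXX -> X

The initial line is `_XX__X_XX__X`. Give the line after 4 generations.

__XXXX__XXXX
X_XXXXX_XXXX
__XXXX__XXXX  (repeats generation 1; period 2)
generation 4: X_XXXXX_XXXX

X_XXXXX_XXXX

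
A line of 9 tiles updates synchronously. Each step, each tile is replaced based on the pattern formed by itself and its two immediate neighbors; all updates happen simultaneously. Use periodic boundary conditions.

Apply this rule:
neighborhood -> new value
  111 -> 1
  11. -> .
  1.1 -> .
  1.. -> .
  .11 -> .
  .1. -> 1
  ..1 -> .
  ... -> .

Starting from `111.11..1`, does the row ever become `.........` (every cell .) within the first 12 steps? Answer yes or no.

step 1: 11.......
step 2: .........
all cells are . at step 2

yes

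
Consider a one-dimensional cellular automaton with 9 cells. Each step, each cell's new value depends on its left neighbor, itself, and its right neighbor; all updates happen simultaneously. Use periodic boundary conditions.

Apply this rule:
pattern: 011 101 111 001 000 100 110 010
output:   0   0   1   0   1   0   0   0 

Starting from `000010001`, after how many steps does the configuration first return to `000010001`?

2

011000100
000010001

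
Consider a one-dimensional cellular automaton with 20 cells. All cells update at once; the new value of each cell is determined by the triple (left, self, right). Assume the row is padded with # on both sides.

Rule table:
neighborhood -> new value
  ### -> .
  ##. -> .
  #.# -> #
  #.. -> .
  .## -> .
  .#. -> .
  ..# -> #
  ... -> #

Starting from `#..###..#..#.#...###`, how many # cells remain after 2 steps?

9

step 1: ..#....#..#.#..##...
step 2: .#..###..#.#..#...##
count of #: 9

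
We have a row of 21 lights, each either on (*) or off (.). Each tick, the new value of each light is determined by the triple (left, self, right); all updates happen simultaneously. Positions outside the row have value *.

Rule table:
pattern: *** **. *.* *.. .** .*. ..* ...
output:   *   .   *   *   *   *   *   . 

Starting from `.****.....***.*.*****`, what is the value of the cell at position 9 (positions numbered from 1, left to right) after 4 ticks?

tick 1: ****.*...***.********
tick 2: ***.***.***.*********
tick 3: **.***.***.**********
tick 4: *.***.***.***********
position 9 holds *

*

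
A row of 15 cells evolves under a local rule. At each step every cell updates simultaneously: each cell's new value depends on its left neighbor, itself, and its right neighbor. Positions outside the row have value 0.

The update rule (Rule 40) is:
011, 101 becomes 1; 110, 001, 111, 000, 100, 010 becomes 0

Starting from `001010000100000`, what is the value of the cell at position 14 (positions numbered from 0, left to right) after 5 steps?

step 1: 000100000000000
step 2: 000000000000000
step 3: 000000000000000  (fixed point — unchanged through step 5)
position 14 holds 0

0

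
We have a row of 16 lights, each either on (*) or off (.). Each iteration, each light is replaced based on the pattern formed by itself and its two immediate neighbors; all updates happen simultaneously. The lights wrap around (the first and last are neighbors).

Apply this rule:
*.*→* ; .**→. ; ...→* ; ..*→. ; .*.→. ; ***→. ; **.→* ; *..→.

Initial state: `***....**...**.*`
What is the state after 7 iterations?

.*...*..*...*...

iteration 1: ..*.**..*.*..**.
iteration 2: *..*.*...*....*.
iteration 3: ....*..*...**..*
iteration 4: .**......*..*...
iteration 5: ..*.****......**
iteration 6: ...*...*.****..*
iteration 7: .*...*..*...*...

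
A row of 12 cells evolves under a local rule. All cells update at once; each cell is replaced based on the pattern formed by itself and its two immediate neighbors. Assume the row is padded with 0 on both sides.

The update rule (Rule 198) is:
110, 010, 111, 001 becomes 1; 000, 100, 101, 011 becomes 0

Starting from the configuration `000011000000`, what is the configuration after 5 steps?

010101000000

000101000000
001101000000
010101000000
110101000000
010101000000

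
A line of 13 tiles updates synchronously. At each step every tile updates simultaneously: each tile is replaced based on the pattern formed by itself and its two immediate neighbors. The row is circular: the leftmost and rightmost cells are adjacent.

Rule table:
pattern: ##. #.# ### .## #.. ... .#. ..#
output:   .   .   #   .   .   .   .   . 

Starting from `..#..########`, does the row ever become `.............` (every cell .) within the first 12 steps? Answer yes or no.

yes

step 1: ......######.
step 2: .......####..
step 3: ........##...
step 4: .............
all cells are . at step 4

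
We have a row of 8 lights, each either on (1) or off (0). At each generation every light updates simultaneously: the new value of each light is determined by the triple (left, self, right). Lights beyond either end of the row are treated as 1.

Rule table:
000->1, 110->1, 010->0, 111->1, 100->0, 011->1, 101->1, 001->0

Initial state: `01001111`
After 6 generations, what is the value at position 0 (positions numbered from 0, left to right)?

1

10001111
10101111
11011111
11111111
11111111  (fixed point — unchanged through generation 6)
position 0 holds 1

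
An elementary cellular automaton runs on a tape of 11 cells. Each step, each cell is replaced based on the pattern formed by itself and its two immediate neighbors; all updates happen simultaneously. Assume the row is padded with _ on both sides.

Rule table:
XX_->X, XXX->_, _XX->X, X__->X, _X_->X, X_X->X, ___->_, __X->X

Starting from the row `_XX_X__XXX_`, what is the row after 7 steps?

X_XXXXXXXXX

XXXXXXXX_XX
X______XXXX
XX____XX__X
XXX__XXXXXX
X_XXXX____X
XXX__XX__XX
X_XXXXXXXXX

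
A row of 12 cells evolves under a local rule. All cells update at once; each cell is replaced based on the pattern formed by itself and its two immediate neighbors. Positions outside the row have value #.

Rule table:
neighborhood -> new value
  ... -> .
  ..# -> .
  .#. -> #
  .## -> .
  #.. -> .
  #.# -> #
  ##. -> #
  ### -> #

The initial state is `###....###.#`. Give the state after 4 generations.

###........#

###.....###.
###......###
###.......##
###........#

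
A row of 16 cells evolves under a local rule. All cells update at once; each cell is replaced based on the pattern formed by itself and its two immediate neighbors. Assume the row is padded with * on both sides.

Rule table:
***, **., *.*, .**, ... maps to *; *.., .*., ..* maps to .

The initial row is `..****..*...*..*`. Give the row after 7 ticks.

..****....*....*
..****.**...**.*
..*******.*.****
..********.*****
..**************
..**************  (fixed point — unchanged through tick 7)

..**************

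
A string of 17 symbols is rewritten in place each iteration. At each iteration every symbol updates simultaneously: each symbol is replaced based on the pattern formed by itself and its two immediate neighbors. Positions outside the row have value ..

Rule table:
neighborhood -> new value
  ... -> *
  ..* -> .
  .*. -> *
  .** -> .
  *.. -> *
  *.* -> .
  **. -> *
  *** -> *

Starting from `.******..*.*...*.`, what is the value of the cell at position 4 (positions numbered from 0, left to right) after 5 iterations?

.

iteration 1: ..******.*.***.**
iteration 2: *..*****.*..**..*
iteration 3: **..****.**..**.*
iteration 4: .**..***..**..*.*
iteration 5: ..**..***..**.*.*
position 4 holds .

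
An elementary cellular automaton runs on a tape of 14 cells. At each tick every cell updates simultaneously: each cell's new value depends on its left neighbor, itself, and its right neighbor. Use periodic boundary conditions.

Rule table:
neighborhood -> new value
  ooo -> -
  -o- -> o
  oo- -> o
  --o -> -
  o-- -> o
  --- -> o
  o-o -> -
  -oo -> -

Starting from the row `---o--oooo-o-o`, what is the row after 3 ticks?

-oo----o-o-ooo

oo-oo----o-o-o
-o--oooo-o-o--
-oo----o-o-ooo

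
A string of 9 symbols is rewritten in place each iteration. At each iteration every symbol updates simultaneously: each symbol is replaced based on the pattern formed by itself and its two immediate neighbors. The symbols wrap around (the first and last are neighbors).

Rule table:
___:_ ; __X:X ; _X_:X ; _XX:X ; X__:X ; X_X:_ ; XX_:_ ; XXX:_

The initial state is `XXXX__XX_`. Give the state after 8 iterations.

iteration 1: X___XXX__
iteration 2: XX_XX__XX
iteration 3: ___X_XXX_
iteration 4: __XX_X__X
iteration 5: XXX__XXXX
iteration 6: ___XXX___
iteration 7: __XX__X__
iteration 8: _XX_XXXX_

_XX_XXXX_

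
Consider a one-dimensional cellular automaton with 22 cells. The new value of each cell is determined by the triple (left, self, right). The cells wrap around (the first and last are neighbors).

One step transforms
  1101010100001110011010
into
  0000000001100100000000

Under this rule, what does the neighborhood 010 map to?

At position 3 the neighborhood is 010; the next row has 0 there.

0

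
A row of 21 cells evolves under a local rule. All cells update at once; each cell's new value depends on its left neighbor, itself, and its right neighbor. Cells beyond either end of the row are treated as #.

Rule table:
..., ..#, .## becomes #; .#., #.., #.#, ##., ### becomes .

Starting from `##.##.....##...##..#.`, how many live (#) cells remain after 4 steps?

8

...#..#####..###..#..
.##..##.....##...#..#
.#..##..#####..##..##
...##..##.....##..##.
count of #: 8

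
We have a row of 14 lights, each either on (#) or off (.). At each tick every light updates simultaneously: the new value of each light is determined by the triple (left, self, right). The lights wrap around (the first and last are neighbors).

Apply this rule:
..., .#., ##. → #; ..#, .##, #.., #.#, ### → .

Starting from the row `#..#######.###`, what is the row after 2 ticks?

tick 1: #........#....
tick 2: #.######.#.##.

#.######.#.##.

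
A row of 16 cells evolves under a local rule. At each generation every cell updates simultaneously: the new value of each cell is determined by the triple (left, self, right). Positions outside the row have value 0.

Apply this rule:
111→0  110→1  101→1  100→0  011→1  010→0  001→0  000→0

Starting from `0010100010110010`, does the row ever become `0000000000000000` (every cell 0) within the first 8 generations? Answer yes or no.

yes

0001000001110000
0000000001010000
0000000000100000
0000000000000000
all cells are 0 at generation 4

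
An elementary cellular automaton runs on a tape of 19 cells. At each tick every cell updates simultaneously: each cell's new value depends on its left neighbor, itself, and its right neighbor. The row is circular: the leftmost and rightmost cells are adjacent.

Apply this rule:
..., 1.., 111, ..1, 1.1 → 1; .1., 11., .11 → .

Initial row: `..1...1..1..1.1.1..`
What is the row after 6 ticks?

1.1.1.1..1..1.1.1.1

tick 1: 11.111.11.11.1.1.11
tick 2: 1.1.1.1..1..1.1.1.1
tick 3: .1.1.1.11.11.1.1.1.
tick 4: 1.1.1.1..1..1.1.1.1  (repeats tick 2; period 2)
tick 6: 1.1.1.1..1..1.1.1.1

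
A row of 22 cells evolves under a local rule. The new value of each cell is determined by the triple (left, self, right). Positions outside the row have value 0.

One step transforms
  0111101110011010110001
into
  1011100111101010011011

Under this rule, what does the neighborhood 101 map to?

0

At position 5 the neighborhood is 101; the next row has 0 there.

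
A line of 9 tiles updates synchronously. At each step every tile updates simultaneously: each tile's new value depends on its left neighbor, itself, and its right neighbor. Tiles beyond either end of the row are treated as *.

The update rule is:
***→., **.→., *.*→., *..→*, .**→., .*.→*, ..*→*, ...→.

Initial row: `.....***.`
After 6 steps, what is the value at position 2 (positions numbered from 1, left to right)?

*...*....
.*.***..*
.*....**.
.**..*...
...****.*
*.*......
position 2 holds .

.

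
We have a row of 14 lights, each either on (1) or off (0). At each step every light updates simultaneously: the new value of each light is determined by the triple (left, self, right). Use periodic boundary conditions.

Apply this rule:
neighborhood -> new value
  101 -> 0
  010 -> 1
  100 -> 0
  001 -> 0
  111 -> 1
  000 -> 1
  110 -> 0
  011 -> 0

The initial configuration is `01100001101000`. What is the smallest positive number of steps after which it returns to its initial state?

2

00001100001011
01100001101000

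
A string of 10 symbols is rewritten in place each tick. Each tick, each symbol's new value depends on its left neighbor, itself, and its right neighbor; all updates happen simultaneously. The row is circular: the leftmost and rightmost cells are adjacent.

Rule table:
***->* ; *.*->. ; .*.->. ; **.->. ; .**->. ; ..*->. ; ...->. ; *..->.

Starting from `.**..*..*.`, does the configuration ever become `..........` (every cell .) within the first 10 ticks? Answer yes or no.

yes

..........
all cells are . at tick 1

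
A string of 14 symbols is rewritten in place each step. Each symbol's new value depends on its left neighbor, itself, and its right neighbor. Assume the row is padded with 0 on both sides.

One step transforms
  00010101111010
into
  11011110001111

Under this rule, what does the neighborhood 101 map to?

1

At position 4 the neighborhood is 101; the next row has 1 there.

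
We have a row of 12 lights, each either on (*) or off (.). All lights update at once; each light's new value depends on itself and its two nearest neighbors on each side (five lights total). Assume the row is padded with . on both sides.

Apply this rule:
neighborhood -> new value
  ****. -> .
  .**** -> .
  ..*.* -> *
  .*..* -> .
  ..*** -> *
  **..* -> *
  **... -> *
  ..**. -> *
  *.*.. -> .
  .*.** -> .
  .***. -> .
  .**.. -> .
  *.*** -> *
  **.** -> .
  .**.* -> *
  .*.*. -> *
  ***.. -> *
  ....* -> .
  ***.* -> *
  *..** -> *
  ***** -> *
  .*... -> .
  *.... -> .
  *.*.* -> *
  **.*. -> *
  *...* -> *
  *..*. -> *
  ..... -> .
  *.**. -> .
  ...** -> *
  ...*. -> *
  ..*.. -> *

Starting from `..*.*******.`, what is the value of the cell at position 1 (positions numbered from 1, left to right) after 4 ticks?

*

.**.*.***.**
*****.*.*...
*.*.****....
***.*..**...
position 1 holds *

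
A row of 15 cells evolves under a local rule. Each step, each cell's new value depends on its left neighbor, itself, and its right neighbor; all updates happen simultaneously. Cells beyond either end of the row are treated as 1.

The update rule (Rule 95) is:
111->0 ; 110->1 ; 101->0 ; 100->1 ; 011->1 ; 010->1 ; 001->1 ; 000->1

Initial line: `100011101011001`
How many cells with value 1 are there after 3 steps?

12

111110101011111
000010101010000
111110101011111
count of 1: 12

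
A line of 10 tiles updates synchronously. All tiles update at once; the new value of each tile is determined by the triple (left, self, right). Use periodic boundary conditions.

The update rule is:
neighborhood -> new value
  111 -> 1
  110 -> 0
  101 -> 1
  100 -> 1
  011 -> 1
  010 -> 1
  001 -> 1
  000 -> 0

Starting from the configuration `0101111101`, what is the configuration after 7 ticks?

tick 1: 1111111011
tick 2: 1111110111
tick 3: 1111101111
tick 4: 1111011111
tick 5: 1110111111
tick 6: 1101111111
tick 7: 1011111111

1011111111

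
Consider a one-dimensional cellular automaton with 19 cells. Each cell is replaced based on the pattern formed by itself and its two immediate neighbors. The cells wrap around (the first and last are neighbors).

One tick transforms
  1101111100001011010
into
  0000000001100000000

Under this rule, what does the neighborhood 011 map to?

At position 0 the neighborhood is 011; the next row has 0 there.

0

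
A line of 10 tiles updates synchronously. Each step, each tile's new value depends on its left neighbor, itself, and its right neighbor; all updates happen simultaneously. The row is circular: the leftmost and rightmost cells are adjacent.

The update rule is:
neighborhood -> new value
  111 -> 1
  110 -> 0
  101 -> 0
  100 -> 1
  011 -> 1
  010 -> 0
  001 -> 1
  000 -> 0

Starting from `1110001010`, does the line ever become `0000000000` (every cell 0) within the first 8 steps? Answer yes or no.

1101010000
1000001001
0100010111
0010100110
0100011101
0010111000
0100110100
1011100010
step 8 is 1011100010, still not uniform 0

no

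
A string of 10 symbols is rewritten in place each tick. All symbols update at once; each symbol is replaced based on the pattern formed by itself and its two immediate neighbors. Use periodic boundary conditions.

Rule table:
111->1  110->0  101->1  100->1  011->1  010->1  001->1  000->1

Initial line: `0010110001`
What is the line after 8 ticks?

tick 1: 1111101111
tick 2: 1111011111
tick 3: 1110111111
tick 4: 1101111111
tick 5: 1011111111
tick 6: 0111111111
tick 7: 1111111110
tick 8: 1111111101

1111111101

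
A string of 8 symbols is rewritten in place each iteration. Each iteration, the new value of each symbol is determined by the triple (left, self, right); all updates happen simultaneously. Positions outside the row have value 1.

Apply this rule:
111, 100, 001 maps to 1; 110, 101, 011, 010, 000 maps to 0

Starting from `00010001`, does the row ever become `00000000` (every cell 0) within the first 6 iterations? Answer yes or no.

10101010
00000000
all cells are 0 at iteration 2

yes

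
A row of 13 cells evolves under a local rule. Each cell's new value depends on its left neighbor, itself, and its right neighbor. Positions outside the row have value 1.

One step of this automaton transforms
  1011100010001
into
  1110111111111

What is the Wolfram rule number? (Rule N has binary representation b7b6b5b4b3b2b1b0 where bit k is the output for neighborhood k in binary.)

127

position 3: 111 → 0  (bit 7 = 0)
position 0: 110 → 1  (bit 6 = 1)
position 1: 101 → 1  (bit 5 = 1)
position 5: 100 → 1  (bit 4 = 1)
position 2: 011 → 1  (bit 3 = 1)
position 8: 010 → 1  (bit 2 = 1)
position 7: 001 → 1  (bit 1 = 1)
position 6: 000 → 1  (bit 0 = 1)
bits b7..b0 = 01111111 = 127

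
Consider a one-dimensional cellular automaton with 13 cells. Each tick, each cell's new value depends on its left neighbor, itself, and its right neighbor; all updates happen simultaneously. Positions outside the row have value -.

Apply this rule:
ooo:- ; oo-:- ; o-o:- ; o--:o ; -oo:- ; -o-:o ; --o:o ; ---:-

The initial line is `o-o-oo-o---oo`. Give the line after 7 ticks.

o-o----oo-o--
o-oo--o---oo-
o---oooo-o--o
oo-o-----oooo
---oo---o----
--o--o-ooo---
-ooooo----o--

-ooooo----o--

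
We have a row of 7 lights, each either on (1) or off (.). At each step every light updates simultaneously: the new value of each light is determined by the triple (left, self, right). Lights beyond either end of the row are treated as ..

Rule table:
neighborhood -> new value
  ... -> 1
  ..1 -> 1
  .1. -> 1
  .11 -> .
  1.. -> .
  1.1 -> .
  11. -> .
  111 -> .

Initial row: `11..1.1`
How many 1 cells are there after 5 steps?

...11.1
111...1
....111
1111...
.....11
count of 1: 2

2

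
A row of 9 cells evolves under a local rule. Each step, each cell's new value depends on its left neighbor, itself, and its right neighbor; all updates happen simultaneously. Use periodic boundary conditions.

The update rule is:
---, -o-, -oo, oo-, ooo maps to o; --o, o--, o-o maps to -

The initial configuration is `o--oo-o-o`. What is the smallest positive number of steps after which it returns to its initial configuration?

1

o--oo-o-o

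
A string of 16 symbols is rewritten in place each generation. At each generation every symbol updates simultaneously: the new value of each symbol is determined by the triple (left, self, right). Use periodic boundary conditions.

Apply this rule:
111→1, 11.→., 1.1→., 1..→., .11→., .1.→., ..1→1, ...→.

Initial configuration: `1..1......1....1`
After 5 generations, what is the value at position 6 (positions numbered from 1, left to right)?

1

generation 1: ..1......1....1.
generation 2: .1......1....1..
generation 3: 1......1....1...
generation 4: ......1....1...1
generation 5: .....1....1...1.
position 6 holds 1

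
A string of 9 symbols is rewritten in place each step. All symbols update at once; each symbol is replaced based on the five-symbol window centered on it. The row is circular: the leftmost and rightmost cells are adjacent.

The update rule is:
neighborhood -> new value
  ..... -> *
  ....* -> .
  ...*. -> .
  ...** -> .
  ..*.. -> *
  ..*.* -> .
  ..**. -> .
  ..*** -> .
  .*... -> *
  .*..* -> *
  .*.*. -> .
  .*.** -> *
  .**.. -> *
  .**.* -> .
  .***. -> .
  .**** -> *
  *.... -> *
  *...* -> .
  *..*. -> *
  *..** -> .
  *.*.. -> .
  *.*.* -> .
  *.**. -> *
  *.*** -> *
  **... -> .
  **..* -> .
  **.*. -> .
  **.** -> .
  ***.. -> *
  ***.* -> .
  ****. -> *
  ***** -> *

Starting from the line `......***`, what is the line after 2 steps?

.***....*
**.*.*...

**.*.*...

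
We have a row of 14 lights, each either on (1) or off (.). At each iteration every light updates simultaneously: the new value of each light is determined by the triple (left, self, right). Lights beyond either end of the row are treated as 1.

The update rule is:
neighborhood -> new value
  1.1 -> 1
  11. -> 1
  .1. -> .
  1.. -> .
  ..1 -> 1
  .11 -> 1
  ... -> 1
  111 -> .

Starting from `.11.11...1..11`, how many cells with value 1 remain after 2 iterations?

iteration 1: 111111.11..11.
iteration 2: .....1111.1111
count of 1: 8

8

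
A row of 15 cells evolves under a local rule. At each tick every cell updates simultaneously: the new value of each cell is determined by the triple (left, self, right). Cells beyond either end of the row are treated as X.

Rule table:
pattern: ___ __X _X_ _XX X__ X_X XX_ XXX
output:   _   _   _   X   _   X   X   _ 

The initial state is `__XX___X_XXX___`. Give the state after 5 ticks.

__XX____XX_X___
__XX____XXX____
__XX____X_X____
__XX_____X_____
__XX___________

__XX___________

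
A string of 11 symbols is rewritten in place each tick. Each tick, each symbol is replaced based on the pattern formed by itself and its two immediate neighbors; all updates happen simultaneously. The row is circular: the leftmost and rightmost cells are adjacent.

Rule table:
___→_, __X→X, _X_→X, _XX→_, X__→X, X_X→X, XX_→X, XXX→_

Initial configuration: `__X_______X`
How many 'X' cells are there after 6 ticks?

XXXX_____XX
___XX___X__
__X_XX_XXX_
_XXX_XX__XX
X__XX_XXX_X
XXX_XX__XX_
count of X: 7

7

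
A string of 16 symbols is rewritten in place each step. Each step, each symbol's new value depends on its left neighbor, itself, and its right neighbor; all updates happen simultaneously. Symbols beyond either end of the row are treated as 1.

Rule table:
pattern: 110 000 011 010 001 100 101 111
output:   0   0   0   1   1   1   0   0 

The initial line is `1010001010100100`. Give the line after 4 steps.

0011011010111111
1100000010000000
0010000111000001
1111001000100010

1111001000100010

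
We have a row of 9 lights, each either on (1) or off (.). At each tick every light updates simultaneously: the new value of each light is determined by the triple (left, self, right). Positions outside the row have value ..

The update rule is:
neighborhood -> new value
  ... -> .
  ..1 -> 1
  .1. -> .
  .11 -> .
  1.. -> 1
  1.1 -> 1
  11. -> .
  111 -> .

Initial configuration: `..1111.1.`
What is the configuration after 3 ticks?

.1.11.1.1

tick 1: .1....1.1
tick 2: 1.1..1.1.
tick 3: .1.11.1.1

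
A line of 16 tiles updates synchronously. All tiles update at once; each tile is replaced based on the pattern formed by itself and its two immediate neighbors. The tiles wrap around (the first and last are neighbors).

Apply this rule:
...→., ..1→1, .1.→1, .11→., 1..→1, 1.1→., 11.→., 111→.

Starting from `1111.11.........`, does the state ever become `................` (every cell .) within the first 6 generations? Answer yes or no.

generation 1: .......1.......1
generation 2: 1.....111.....11
generation 3: .1...1...1...1..
generation 4: 111.111.111.111.
generation 5: ................
all cells are . at generation 5

yes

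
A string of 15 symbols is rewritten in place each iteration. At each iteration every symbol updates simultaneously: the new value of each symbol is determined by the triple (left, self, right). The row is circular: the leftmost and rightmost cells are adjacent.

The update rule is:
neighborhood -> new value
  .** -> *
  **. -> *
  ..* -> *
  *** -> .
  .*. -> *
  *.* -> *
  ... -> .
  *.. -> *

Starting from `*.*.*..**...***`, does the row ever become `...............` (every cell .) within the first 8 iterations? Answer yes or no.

**********.**..
*........******
**......**.....
***....****...*
..**..**..**.**
***************
...............
all cells are . at iteration 7

yes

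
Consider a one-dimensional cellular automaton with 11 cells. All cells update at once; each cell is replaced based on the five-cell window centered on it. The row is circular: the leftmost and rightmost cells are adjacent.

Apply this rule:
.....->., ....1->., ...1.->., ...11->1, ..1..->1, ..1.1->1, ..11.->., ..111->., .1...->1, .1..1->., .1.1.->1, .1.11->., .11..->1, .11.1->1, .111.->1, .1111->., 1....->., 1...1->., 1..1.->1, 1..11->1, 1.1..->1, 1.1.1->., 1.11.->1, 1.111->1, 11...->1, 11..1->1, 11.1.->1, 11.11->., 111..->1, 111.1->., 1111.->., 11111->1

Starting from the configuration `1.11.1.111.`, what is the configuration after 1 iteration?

..111..11.1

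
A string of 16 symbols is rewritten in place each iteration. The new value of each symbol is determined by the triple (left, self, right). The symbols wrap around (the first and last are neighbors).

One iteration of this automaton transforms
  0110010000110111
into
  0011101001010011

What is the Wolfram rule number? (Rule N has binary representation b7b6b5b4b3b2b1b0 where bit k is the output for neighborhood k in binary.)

position 14: 111 → 1  (bit 7 = 1)
position 2: 110 → 1  (bit 6 = 1)
position 0: 101 → 0  (bit 5 = 0)
position 3: 100 → 1  (bit 4 = 1)
position 1: 011 → 0  (bit 3 = 0)
position 5: 010 → 0  (bit 2 = 0)
position 4: 001 → 1  (bit 1 = 1)
position 7: 000 → 0  (bit 0 = 0)
bits b7..b0 = 11010010 = 210

210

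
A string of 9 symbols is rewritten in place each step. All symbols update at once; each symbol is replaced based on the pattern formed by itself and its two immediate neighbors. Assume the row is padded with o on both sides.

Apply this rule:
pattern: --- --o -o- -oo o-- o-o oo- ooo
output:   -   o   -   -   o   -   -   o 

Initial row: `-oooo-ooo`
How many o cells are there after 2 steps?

5

--oo---oo
oo--o-o-o
count of o: 5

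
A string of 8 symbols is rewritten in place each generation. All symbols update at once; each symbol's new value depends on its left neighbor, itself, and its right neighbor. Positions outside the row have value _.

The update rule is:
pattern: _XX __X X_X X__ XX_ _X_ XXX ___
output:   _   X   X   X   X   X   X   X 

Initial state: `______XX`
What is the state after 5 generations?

_XX_XXXX

XXXXXX_X
_XXXXXXX
X_XXXXXX
XX_XXXXX
_XX_XXXX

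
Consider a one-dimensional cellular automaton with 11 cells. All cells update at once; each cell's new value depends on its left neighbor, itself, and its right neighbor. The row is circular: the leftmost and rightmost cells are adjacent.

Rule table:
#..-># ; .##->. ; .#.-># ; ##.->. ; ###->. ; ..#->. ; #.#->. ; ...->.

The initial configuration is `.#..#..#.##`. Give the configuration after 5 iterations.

#..........

.##.##.#...
.......##..
.........#.
.........##
#..........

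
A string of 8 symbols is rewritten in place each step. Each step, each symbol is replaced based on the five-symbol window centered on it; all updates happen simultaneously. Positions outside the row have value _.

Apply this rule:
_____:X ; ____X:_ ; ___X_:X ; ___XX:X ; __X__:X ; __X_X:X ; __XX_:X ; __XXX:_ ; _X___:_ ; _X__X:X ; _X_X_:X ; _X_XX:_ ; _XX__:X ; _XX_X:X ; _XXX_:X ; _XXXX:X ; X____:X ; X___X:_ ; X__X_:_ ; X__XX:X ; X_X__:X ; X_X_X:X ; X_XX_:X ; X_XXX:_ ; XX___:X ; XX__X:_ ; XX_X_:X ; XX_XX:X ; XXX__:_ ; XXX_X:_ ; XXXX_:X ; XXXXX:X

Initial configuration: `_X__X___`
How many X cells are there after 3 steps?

7

XXX_X_XX
_X_XX_XX
XX_XXXXX
count of X: 7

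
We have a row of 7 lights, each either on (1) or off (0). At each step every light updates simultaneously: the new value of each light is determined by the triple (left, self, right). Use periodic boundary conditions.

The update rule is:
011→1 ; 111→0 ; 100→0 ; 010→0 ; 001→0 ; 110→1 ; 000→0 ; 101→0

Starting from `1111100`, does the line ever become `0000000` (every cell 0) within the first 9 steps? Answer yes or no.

step 1: 1000100
step 2: 0000000
all cells are 0 at step 2

yes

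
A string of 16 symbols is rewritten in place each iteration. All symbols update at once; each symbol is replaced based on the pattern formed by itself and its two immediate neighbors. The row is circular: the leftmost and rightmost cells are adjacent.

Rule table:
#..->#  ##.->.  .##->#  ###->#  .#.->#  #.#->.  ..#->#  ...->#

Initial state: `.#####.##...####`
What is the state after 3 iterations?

###..##..####..#

iteration 1: .####..#.######.
iteration 2: ####.###.#####.#
iteration 3: ###..##..####..#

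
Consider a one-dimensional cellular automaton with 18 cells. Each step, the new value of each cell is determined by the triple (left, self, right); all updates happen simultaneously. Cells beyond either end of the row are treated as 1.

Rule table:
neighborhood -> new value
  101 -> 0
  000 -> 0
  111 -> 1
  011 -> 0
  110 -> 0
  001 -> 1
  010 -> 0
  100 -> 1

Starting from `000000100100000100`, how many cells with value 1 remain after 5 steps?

7

step 1: 100001011010001011
step 2: 010010000001010001
step 3: 001101000010001010
step 4: 110000100101010000
step 5: 101001011000001001
count of 1: 7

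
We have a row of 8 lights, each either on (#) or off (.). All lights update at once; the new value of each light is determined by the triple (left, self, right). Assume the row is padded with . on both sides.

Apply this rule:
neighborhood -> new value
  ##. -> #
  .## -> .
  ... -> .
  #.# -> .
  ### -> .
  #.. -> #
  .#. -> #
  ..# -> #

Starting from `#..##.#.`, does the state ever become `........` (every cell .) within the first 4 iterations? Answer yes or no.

no

###.#.##
..#.#..#
.##.####
#.#....#
iteration 4 is #.#....#, still not uniform .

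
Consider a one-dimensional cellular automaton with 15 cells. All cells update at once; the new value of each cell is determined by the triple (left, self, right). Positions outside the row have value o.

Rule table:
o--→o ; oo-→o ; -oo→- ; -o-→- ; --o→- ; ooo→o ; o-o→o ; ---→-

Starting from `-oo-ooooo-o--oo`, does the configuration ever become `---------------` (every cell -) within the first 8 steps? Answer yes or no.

step 1: o-oo-ooooo-o--o
step 2: oo-oo-ooooo-o--
step 3: ooo-oo-ooooo-o-
step 4: oooo-oo-ooooo-o
step 5: ooooo-oo-ooooo-
step 6: oooooo-oo-ooooo
step 7: ooooooo-oo-oooo
step 8: oooooooo-oo-ooo
step 8 is oooooooo-oo-ooo, still not uniform -

no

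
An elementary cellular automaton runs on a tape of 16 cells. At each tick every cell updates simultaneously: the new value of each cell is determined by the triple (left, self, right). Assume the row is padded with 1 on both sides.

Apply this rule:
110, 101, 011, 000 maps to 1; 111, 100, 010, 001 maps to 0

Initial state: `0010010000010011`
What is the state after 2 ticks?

0111110101011001

0000000111000010
0111110101011001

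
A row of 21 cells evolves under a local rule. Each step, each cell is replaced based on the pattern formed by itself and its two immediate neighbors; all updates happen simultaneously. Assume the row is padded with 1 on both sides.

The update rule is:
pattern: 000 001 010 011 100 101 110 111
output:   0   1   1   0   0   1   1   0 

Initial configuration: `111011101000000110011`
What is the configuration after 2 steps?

001100111000001010100
010101001000011111101

010101001000011111101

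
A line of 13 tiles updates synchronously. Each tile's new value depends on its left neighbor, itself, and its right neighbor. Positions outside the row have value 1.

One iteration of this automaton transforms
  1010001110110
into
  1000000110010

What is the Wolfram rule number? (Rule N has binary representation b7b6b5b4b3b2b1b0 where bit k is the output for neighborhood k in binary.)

position 7: 111 → 1  (bit 7 = 1)
position 0: 110 → 1  (bit 6 = 1)
position 1: 101 → 0  (bit 5 = 0)
position 3: 100 → 0  (bit 4 = 0)
position 6: 011 → 0  (bit 3 = 0)
position 2: 010 → 0  (bit 2 = 0)
position 5: 001 → 0  (bit 1 = 0)
position 4: 000 → 0  (bit 0 = 0)
bits b7..b0 = 11000000 = 192

192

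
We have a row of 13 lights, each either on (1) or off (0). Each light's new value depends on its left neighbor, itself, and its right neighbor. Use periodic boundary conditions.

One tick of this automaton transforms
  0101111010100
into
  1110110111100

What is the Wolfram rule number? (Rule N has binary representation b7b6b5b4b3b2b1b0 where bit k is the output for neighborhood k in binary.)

166

position 4: 111 → 1  (bit 7 = 1)
position 6: 110 → 0  (bit 6 = 0)
position 2: 101 → 1  (bit 5 = 1)
position 11: 100 → 0  (bit 4 = 0)
position 3: 011 → 0  (bit 3 = 0)
position 1: 010 → 1  (bit 2 = 1)
position 0: 001 → 1  (bit 1 = 1)
position 12: 000 → 0  (bit 0 = 0)
bits b7..b0 = 10100110 = 166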